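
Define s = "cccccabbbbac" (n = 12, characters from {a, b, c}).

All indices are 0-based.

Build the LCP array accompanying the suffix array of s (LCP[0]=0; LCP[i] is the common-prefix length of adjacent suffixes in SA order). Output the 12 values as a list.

rank→(start, suffix):
  0 → (5, 'abbbbac')
  1 → (10, 'ac')
  2 → (9, 'bac')
  3 → (8, 'bbac')
  4 → (7, 'bbbac')
  5 → (6, 'bbbbac')
  6 → (11, 'c')
  7 → (4, 'cabbbbac')
  8 → (3, 'ccabbbbac')
  9 → (2, 'cccabbbbac')
  10 → (1, 'ccccabbbbac')
  11 → (0, 'cccccabbbbac')

SA = [5, 10, 9, 8, 7, 6, 11, 4, 3, 2, 1, 0]
rank  pair      lcp
   1  s[5:],s[10:]  1  'a'
   2  s[10:],s[9:]  0  ''
   3  s[9:],s[8:]  1  'b'
   4  s[8:],s[7:]  2  'bb'
   5  s[7:],s[6:]  3  'bbb'
   6  s[6:],s[11:]  0  ''
   7  s[11:],s[4:]  1  'c'
   8  s[4:],s[3:]  1  'c'
   9  s[3:],s[2:]  2  'cc'
  10  s[2:],s[1:]  3  'ccc'
  11  s[1:],s[0:]  4  'cccc'

[0, 1, 0, 1, 2, 3, 0, 1, 1, 2, 3, 4]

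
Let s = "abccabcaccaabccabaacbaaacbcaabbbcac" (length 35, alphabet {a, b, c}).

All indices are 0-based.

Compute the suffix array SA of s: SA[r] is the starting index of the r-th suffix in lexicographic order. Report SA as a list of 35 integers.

[21, 27, 10, 17, 22, 15, 28, 4, 11, 0, 33, 18, 23, 7, 20, 16, 29, 30, 25, 31, 5, 12, 1, 34, 26, 9, 14, 3, 32, 6, 19, 24, 8, 13, 2]

sorted suffixes:
  #0 SA[0]=21  'aaacbcaabbbcac'
  #1 SA[1]=27  'aabbbcac'
  #2 SA[2]=10  'aabccabaacbaaacbcaabbbcac'
  #3 SA[3]=17  'aacbaaacbcaabbbcac'
  #4 SA[4]=22  'aacbcaabbbcac'
  #5 SA[5]=15  'abaacbaaacbcaabbbcac'
  #6 SA[6]=28  'abbbcac'
  #7 SA[7]=4  'abcaccaabccabaacbaaacbcaabbbcac'
  #8 SA[8]=11  'abccabaacbaaacbcaabbbcac'
  #9 SA[9]=0  'abccabcaccaabccabaacbaaacbcaabbbcac'
  #10 SA[10]=33  'ac'
  #11 SA[11]=18  'acbaaacbcaabbbcac'
  #12 SA[12]=23  'acbcaabbbcac'
  #13 SA[13]=7  'accaabccabaacbaaacbcaabbbcac'
  #14 SA[14]=20  'baaacbcaabbbcac'
  #15 SA[15]=16  'baacbaaacbcaabbbcac'
  #16 SA[16]=29  'bbbcac'
  #17 SA[17]=30  'bbcac'
  #18 SA[18]=25  'bcaabbbcac'
  #19 SA[19]=31  'bcac'
  #20 SA[20]=5  'bcaccaabccabaacbaaacbcaabbbcac'
  #21 SA[21]=12  'bccabaacbaaacbcaabbbcac'
  #22 SA[22]=1  'bccabcaccaabccabaacbaaacbcaabbbcac'
  #23 SA[23]=34  'c'
  #24 SA[24]=26  'caabbbcac'
  #25 SA[25]=9  'caabccabaacbaaacbcaabbbcac'
  #26 SA[26]=14  'cabaacbaaacbcaabbbcac'
  #27 SA[27]=3  'cabcaccaabccabaacbaaacbcaabbbcac'
  #28 SA[28]=32  'cac'
  #29 SA[29]=6  'caccaabccabaacbaaacbcaabbbcac'
  #30 SA[30]=19  'cbaaacbcaabbbcac'
  #31 SA[31]=24  'cbcaabbbcac'
  #32 SA[32]=8  'ccaabccabaacbaaacbcaabbbcac'
  #33 SA[33]=13  'ccabaacbaaacbcaabbbcac'
  #34 SA[34]=2  'ccabcaccaabccabaacbaaacbcaabbbcac'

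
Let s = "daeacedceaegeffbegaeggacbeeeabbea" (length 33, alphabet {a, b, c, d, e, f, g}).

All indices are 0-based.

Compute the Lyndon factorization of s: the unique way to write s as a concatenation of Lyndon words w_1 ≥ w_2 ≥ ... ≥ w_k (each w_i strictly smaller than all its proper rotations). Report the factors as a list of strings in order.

["d", "ae", "acedceaegeffbegaegg", "acbeee", "abbe", "a"]

emit factor 1: 'd' (i=0, period=1)
emit factor 2: 'ae' (i=1, period=2)
emit factor 3: 'acedceaegeffbegaegg' (i=3, period=19)
emit factor 4: 'acbeee' (i=22, period=6)
emit factor 5: 'abbe' (i=28, period=4)
emit factor 6: 'a' (i=32, period=1)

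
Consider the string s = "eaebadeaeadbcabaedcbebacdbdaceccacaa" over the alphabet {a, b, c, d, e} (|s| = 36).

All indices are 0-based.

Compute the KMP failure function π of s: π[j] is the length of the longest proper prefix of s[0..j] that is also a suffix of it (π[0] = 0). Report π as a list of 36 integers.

[0, 0, 1, 0, 0, 0, 1, 2, 3, 2, 0, 0, 0, 0, 0, 0, 1, 0, 0, 0, 1, 0, 0, 0, 0, 0, 0, 0, 0, 1, 0, 0, 0, 0, 0, 0]

π[0] = 0
j=1 s[j]='a': π[1]=0 (border '')
j=2 s[j]='e': π[2]=1 (border 'e')
j=3 s[j]='b': k: 1→0; π[3]=0 (border '')
j=4 s[j]='a': π[4]=0 (border '')
j=5 s[j]='d': π[5]=0 (border '')
j=6 s[j]='e': π[6]=1 (border 'e')
j=7 s[j]='a': π[7]=2 (border 'ea')
j=8 s[j]='e': π[8]=3 (border 'eae')
j=9 s[j]='a': k: 3→1; π[9]=2 (border 'ea')
j=10 s[j]='d': k: 2→0; π[10]=0 (border '')
j=11 s[j]='b': π[11]=0 (border '')
j=12 s[j]='c': π[12]=0 (border '')
j=13 s[j]='a': π[13]=0 (border '')
j=14 s[j]='b': π[14]=0 (border '')
j=15 s[j]='a': π[15]=0 (border '')
j=16 s[j]='e': π[16]=1 (border 'e')
j=17 s[j]='d': k: 1→0; π[17]=0 (border '')
j=18 s[j]='c': π[18]=0 (border '')
j=19 s[j]='b': π[19]=0 (border '')
j=20 s[j]='e': π[20]=1 (border 'e')
j=21 s[j]='b': k: 1→0; π[21]=0 (border '')
j=22 s[j]='a': π[22]=0 (border '')
j=23 s[j]='c': π[23]=0 (border '')
j=24 s[j]='d': π[24]=0 (border '')
j=25 s[j]='b': π[25]=0 (border '')
j=26 s[j]='d': π[26]=0 (border '')
j=27 s[j]='a': π[27]=0 (border '')
j=28 s[j]='c': π[28]=0 (border '')
j=29 s[j]='e': π[29]=1 (border 'e')
j=30 s[j]='c': k: 1→0; π[30]=0 (border '')
j=31 s[j]='c': π[31]=0 (border '')
j=32 s[j]='a': π[32]=0 (border '')
j=33 s[j]='c': π[33]=0 (border '')
j=34 s[j]='a': π[34]=0 (border '')
j=35 s[j]='a': π[35]=0 (border '')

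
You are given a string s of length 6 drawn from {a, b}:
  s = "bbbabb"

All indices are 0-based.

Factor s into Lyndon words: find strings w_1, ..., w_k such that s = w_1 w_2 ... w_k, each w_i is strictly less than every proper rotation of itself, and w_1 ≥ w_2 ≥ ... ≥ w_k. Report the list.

emit factor 1: 'b' (i=0, period=1)
emit factor 2: 'b' (i=1, period=1)
emit factor 3: 'b' (i=2, period=1)
emit factor 4: 'abb' (i=3, period=3)

["b", "b", "b", "abb"]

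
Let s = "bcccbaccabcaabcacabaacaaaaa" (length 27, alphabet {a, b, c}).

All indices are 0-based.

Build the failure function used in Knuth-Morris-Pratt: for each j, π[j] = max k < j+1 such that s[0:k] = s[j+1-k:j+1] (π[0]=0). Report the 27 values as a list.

[0, 0, 0, 0, 1, 0, 0, 0, 0, 1, 2, 0, 0, 1, 2, 0, 0, 0, 1, 0, 0, 0, 0, 0, 0, 0, 0]

π[0] = 0
j=1 s[j]='c': π[1]=0 (border '')
j=2 s[j]='c': π[2]=0 (border '')
j=3 s[j]='c': π[3]=0 (border '')
j=4 s[j]='b': π[4]=1 (border 'b')
j=5 s[j]='a': k: 1→0; π[5]=0 (border '')
j=6 s[j]='c': π[6]=0 (border '')
j=7 s[j]='c': π[7]=0 (border '')
j=8 s[j]='a': π[8]=0 (border '')
j=9 s[j]='b': π[9]=1 (border 'b')
j=10 s[j]='c': π[10]=2 (border 'bc')
j=11 s[j]='a': k: 2→0; π[11]=0 (border '')
j=12 s[j]='a': π[12]=0 (border '')
j=13 s[j]='b': π[13]=1 (border 'b')
j=14 s[j]='c': π[14]=2 (border 'bc')
j=15 s[j]='a': k: 2→0; π[15]=0 (border '')
j=16 s[j]='c': π[16]=0 (border '')
j=17 s[j]='a': π[17]=0 (border '')
j=18 s[j]='b': π[18]=1 (border 'b')
j=19 s[j]='a': k: 1→0; π[19]=0 (border '')
j=20 s[j]='a': π[20]=0 (border '')
j=21 s[j]='c': π[21]=0 (border '')
j=22 s[j]='a': π[22]=0 (border '')
j=23 s[j]='a': π[23]=0 (border '')
j=24 s[j]='a': π[24]=0 (border '')
j=25 s[j]='a': π[25]=0 (border '')
j=26 s[j]='a': π[26]=0 (border '')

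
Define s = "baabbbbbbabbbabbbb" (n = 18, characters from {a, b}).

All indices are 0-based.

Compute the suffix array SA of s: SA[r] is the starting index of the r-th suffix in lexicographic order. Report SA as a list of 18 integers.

rank→(start, suffix):
  0 → (1, 'aabbbbbbabbbabbbb')
  1 → (9, 'abbbabbbb')
  2 → (13, 'abbbb')
  3 → (2, 'abbbbbbabbbabbbb')
  4 → (17, 'b')
  5 → (0, 'baabbbbbbabbbabbbb')
  6 → (8, 'babbbabbbb')
  7 → (12, 'babbbb')
  8 → (16, 'bb')
  9 → (7, 'bbabbbabbbb')
  10 → (11, 'bbabbbb')
  11 → (15, 'bbb')
  12 → (6, 'bbbabbbabbbb')
  13 → (10, 'bbbabbbb')
  14 → (14, 'bbbb')
  15 → (5, 'bbbbabbbabbbb')
  16 → (4, 'bbbbbabbbabbbb')
  17 → (3, 'bbbbbbabbbabbbb')

[1, 9, 13, 2, 17, 0, 8, 12, 16, 7, 11, 15, 6, 10, 14, 5, 4, 3]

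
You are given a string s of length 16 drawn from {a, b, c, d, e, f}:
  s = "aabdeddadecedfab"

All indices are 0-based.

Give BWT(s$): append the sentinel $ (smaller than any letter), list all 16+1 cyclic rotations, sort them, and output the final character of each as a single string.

b$fadaaedeabeddcd

rank  rotation           last
    0  $aabdeddadecedfab  b
    1  aabdeddadecedfab$  $
    2  ab$aabdeddadecedf  f
    3  abdeddadecedfab$a  a
    4  adecedfab$aabdedd  d
    5  b$aabdeddadecedfa  a
    6  bdeddadecedfab$aa  a
    7  cedfab$aabdeddade  e
    8  dadecedfab$aabded  d
    9  ddadecedfab$aabde  e
   10  decedfab$aabdedda  a
   11  deddadecedfab$aab  b
   12  dfab$aabdeddadece  e
   13  ecedfab$aabdeddad  d
   14  eddadecedfab$aabd  d
   15  edfab$aabdeddadec  c
   16  fab$aabdeddadeced  d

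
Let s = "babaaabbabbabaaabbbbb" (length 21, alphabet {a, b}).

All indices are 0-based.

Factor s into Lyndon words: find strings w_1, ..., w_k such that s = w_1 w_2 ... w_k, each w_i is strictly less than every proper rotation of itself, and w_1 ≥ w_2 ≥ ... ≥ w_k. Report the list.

["b", "ab", "aaabbabbabaaabbbbb"]

emit factor 1: 'b' (i=0, period=1)
emit factor 2: 'ab' (i=1, period=2)
emit factor 3: 'aaabbabbabaaabbbbb' (i=3, period=18)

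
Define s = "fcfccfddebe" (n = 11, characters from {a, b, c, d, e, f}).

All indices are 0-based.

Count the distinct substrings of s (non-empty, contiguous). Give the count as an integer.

58

rank | idx | suffix
   0 |   9 | be
   1 |   3 | ccfddebe
   2 |   1 | cfccfddebe
   3 |   4 | cfddebe
   4 |   6 | ddebe
   5 |   7 | debe
   6 |  10 | e
   7 |   8 | ebe
   8 |   2 | fccfddebe
   9 |   0 | fcfccfddebe
  10 |   5 | fddebe

SA = [9, 3, 1, 4, 6, 7, 10, 8, 2, 0, 5]
i: (SA[i-1],SA[i]) lcp shared
  1: (9,3) 0 ''
  2: (3,1) 1 'c'
  3: (1,4) 2 'cf'
  4: (4,6) 0 ''
  5: (6,7) 1 'd'
  6: (7,10) 0 ''
  7: (10,8) 1 'e'
  8: (8,2) 0 ''
  9: (2,0) 2 'fc'
  10: (0,5) 1 'f'

n(n+1)/2 = 11·12/2 = 66
Σ LCP = 0 + 0 + 1 + 2 + 0 + 1 + 0 + 1 + 0 + 2 + 1 = 8
distinct = 66 − 8 = 58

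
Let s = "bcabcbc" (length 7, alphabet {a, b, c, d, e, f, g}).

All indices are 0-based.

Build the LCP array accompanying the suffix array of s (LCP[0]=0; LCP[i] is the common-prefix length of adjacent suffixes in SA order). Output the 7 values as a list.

sorted suffixes:
  #0 SA[0]=2  'abcbc'
  #1 SA[1]=5  'bc'
  #2 SA[2]=0  'bcabcbc'
  #3 SA[3]=3  'bcbc'
  #4 SA[4]=6  'c'
  #5 SA[5]=1  'cabcbc'
  #6 SA[6]=4  'cbc'

SA = [2, 5, 0, 3, 6, 1, 4]
rank  pair      lcp
   1  s[2:],s[5:]  0  ''
   2  s[5:],s[0:]  2  'bc'
   3  s[0:],s[3:]  2  'bc'
   4  s[3:],s[6:]  0  ''
   5  s[6:],s[1:]  1  'c'
   6  s[1:],s[4:]  1  'c'

[0, 0, 2, 2, 0, 1, 1]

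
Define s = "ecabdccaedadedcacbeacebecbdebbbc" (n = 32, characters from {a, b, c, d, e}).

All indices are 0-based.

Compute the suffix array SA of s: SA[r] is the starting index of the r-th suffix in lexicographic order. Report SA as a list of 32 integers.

[2, 15, 19, 10, 7, 28, 29, 30, 3, 25, 17, 22, 31, 1, 14, 6, 24, 16, 5, 20, 9, 13, 4, 26, 11, 18, 27, 21, 0, 23, 8, 12]

sorted suffixes:
  #0 SA[0]=2  'abdccaedadedcacbeacebecbdebbbc'
  #1 SA[1]=15  'acbeacebecbdebbbc'
  #2 SA[2]=19  'acebecbdebbbc'
  #3 SA[3]=10  'adedcacbeacebecbdebbbc'
  #4 SA[4]=7  'aedadedcacbeacebecbdebbbc'
  #5 SA[5]=28  'bbbc'
  #6 SA[6]=29  'bbc'
  #7 SA[7]=30  'bc'
  #8 SA[8]=3  'bdccaedadedcacbeacebecbdebbbc'
  #9 SA[9]=25  'bdebbbc'
  #10 SA[10]=17  'beacebecbdebbbc'
  #11 SA[11]=22  'becbdebbbc'
  #12 SA[12]=31  'c'
  #13 SA[13]=1  'cabdccaedadedcacbeacebecbdebbbc'
  #14 SA[14]=14  'cacbeacebecbdebbbc'
  #15 SA[15]=6  'caedadedcacbeacebecbdebbbc'
  #16 SA[16]=24  'cbdebbbc'
  #17 SA[17]=16  'cbeacebecbdebbbc'
  #18 SA[18]=5  'ccaedadedcacbeacebecbdebbbc'
  #19 SA[19]=20  'cebecbdebbbc'
  #20 SA[20]=9  'dadedcacbeacebecbdebbbc'
  #21 SA[21]=13  'dcacbeacebecbdebbbc'
  #22 SA[22]=4  'dccaedadedcacbeacebecbdebbbc'
  #23 SA[23]=26  'debbbc'
  #24 SA[24]=11  'dedcacbeacebecbdebbbc'
  #25 SA[25]=18  'eacebecbdebbbc'
  #26 SA[26]=27  'ebbbc'
  #27 SA[27]=21  'ebecbdebbbc'
  #28 SA[28]=0  'ecabdccaedadedcacbeacebecbdebbbc'
  #29 SA[29]=23  'ecbdebbbc'
  #30 SA[30]=8  'edadedcacbeacebecbdebbbc'
  #31 SA[31]=12  'edcacbeacebecbdebbbc'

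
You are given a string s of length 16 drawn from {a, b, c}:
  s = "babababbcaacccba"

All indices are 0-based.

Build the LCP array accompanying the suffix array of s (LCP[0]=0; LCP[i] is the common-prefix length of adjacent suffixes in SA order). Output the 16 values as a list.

rank→(start, suffix):
  0 → (15, 'a')
  1 → (9, 'aacccba')
  2 → (1, 'abababbcaacccba')
  3 → (3, 'ababbcaacccba')
  4 → (5, 'abbcaacccba')
  5 → (10, 'acccba')
  6 → (14, 'ba')
  7 → (0, 'babababbcaacccba')
  8 → (2, 'bababbcaacccba')
  9 → (4, 'babbcaacccba')
  10 → (6, 'bbcaacccba')
  11 → (7, 'bcaacccba')
  12 → (8, 'caacccba')
  13 → (13, 'cba')
  14 → (12, 'ccba')
  15 → (11, 'cccba')

SA = [15, 9, 1, 3, 5, 10, 14, 0, 2, 4, 6, 7, 8, 13, 12, 11]
rank  pair      lcp
   1  s[15:],s[9:]  1  'a'
   2  s[9:],s[1:]  1  'a'
   3  s[1:],s[3:]  4  'abab'
   4  s[3:],s[5:]  2  'ab'
   5  s[5:],s[10:]  1  'a'
   6  s[10:],s[14:]  0  ''
   7  s[14:],s[0:]  2  'ba'
   8  s[0:],s[2:]  5  'babab'
   9  s[2:],s[4:]  3  'bab'
  10  s[4:],s[6:]  1  'b'
  11  s[6:],s[7:]  1  'b'
  12  s[7:],s[8:]  0  ''
  13  s[8:],s[13:]  1  'c'
  14  s[13:],s[12:]  1  'c'
  15  s[12:],s[11:]  2  'cc'

[0, 1, 1, 4, 2, 1, 0, 2, 5, 3, 1, 1, 0, 1, 1, 2]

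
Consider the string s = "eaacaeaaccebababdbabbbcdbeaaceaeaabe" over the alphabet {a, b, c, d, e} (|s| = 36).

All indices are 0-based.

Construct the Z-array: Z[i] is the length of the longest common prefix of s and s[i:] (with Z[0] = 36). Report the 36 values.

[36, 0, 0, 0, 0, 4, 0, 0, 0, 0, 1, 0, 0, 0, 0, 0, 0, 0, 0, 0, 0, 0, 0, 0, 0, 4, 0, 0, 0, 2, 0, 3, 0, 0, 0, 1]

Z[0]=36
i=1: outside box; Z[1]=0
i=2: outside box; Z[2]=0
i=3: outside box; Z[3]=0
i=4: outside box; Z[4]=0
i=5: outside box; Z[5]=4 scan→box=[5,9)
i=6: min(r-i=3, Z[1]=0)=0; Z[6]=0
i=7: min(r-i=2, Z[2]=0)=0; Z[7]=0
i=8: min(r-i=1, Z[3]=0)=0; Z[8]=0
i=9: outside box; Z[9]=0
i=10: outside box; Z[10]=1 scan→box=[10,11)
i=11: outside box; Z[11]=0
i=12: outside box; Z[12]=0
i=13: outside box; Z[13]=0
i=14: outside box; Z[14]=0
i=15: outside box; Z[15]=0
i=16: outside box; Z[16]=0
i=17: outside box; Z[17]=0
i=18: outside box; Z[18]=0
i=19: outside box; Z[19]=0
i=20: outside box; Z[20]=0
i=21: outside box; Z[21]=0
i=22: outside box; Z[22]=0
i=23: outside box; Z[23]=0
i=24: outside box; Z[24]=0
i=25: outside box; Z[25]=4 scan→box=[25,29)
i=26: min(r-i=3, Z[1]=0)=0; Z[26]=0
i=27: min(r-i=2, Z[2]=0)=0; Z[27]=0
i=28: min(r-i=1, Z[3]=0)=0; Z[28]=0
i=29: outside box; Z[29]=2 scan→box=[29,31)
i=30: min(r-i=1, Z[1]=0)=0; Z[30]=0
i=31: outside box; Z[31]=3 scan→box=[31,34)
i=32: min(r-i=2, Z[1]=0)=0; Z[32]=0
i=33: min(r-i=1, Z[2]=0)=0; Z[33]=0
i=34: outside box; Z[34]=0
i=35: outside box; Z[35]=1 scan→box=[35,36)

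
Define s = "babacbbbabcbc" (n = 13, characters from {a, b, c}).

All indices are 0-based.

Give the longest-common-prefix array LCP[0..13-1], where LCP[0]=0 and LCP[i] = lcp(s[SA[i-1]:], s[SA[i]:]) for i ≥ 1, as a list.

rank | idx | suffix
   0 |   1 | abacbbbabcbc
   1 |   8 | abcbc
   2 |   3 | acbbbabcbc
   3 |   0 | babacbbbabcbc
   4 |   7 | babcbc
   5 |   2 | bacbbbabcbc
   6 |   6 | bbabcbc
   7 |   5 | bbbabcbc
   8 |  11 | bc
   9 |   9 | bcbc
  10 |  12 | c
  11 |   4 | cbbbabcbc
  12 |  10 | cbc

SA = [1, 8, 3, 0, 7, 2, 6, 5, 11, 9, 12, 4, 10]
[i] adj suffixes → lcp
  [1] 1/8 → 2 ('ab')
  [2] 8/3 → 1 ('a')
  [3] 3/0 → 0 ('')
  [4] 0/7 → 3 ('bab')
  [5] 7/2 → 2 ('ba')
  [6] 2/6 → 1 ('b')
  [7] 6/5 → 2 ('bb')
  [8] 5/11 → 1 ('b')
  [9] 11/9 → 2 ('bc')
  [10] 9/12 → 0 ('')
  [11] 12/4 → 1 ('c')
  [12] 4/10 → 2 ('cb')

[0, 2, 1, 0, 3, 2, 1, 2, 1, 2, 0, 1, 2]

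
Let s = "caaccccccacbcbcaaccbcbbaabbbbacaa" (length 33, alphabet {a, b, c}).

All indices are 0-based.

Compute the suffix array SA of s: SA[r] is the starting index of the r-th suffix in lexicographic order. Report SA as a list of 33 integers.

sorted suffixes:
  #0 SA[0]=32  'a'
  #1 SA[1]=31  'aa'
  #2 SA[2]=23  'aabbbbacaa'
  #3 SA[3]=15  'aaccbcbbaabbbbacaa'
  #4 SA[4]=1  'aaccccccacbcbcaaccbcbbaabbbbacaa'
  #5 SA[5]=24  'abbbbacaa'
  #6 SA[6]=29  'acaa'
  #7 SA[7]=9  'acbcbcaaccbcbbaabbbbacaa'
  #8 SA[8]=16  'accbcbbaabbbbacaa'
  #9 SA[9]=2  'accccccacbcbcaaccbcbbaabbbbacaa'
  #10 SA[10]=22  'baabbbbacaa'
  #11 SA[11]=28  'bacaa'
  #12 SA[12]=21  'bbaabbbbacaa'
  #13 SA[13]=27  'bbacaa'
  #14 SA[14]=26  'bbbacaa'
  #15 SA[15]=25  'bbbbacaa'
  #16 SA[16]=13  'bcaaccbcbbaabbbbacaa'
  #17 SA[17]=19  'bcbbaabbbbacaa'
  #18 SA[18]=11  'bcbcaaccbcbbaabbbbacaa'
  #19 SA[19]=30  'caa'
  #20 SA[20]=14  'caaccbcbbaabbbbacaa'
  #21 SA[21]=0  'caaccccccacbcbcaaccbcbbaabbbbacaa'
  #22 SA[22]=8  'cacbcbcaaccbcbbaabbbbacaa'
  #23 SA[23]=20  'cbbaabbbbacaa'
  #24 SA[24]=12  'cbcaaccbcbbaabbbbacaa'
  #25 SA[25]=18  'cbcbbaabbbbacaa'
  #26 SA[26]=10  'cbcbcaaccbcbbaabbbbacaa'
  #27 SA[27]=7  'ccacbcbcaaccbcbbaabbbbacaa'
  #28 SA[28]=17  'ccbcbbaabbbbacaa'
  #29 SA[29]=6  'cccacbcbcaaccbcbbaabbbbacaa'
  #30 SA[30]=5  'ccccacbcbcaaccbcbbaabbbbacaa'
  #31 SA[31]=4  'cccccacbcbcaaccbcbbaabbbbacaa'
  #32 SA[32]=3  'ccccccacbcbcaaccbcbbaabbbbacaa'

[32, 31, 23, 15, 1, 24, 29, 9, 16, 2, 22, 28, 21, 27, 26, 25, 13, 19, 11, 30, 14, 0, 8, 20, 12, 18, 10, 7, 17, 6, 5, 4, 3]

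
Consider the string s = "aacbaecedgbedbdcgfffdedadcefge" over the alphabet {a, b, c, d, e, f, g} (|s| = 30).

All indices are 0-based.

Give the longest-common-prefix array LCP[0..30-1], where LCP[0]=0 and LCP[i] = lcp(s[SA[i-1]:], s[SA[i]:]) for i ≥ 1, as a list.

sorted suffixes:
  #0 SA[0]=0  'aacbaecedgbedbdcgfffdedadcefge'
  #1 SA[1]=1  'acbaecedgbedbdcgfffdedadcefge'
  #2 SA[2]=23  'adcefge'
  #3 SA[3]=4  'aecedgbedbdcgfffdedadcefge'
  #4 SA[4]=3  'baecedgbedbdcgfffdedadcefge'
  #5 SA[5]=13  'bdcgfffdedadcefge'
  #6 SA[6]=10  'bedbdcgfffdedadcefge'
  #7 SA[7]=2  'cbaecedgbedbdcgfffdedadcefge'
  #8 SA[8]=6  'cedgbedbdcgfffdedadcefge'
  #9 SA[9]=25  'cefge'
  #10 SA[10]=15  'cgfffdedadcefge'
  #11 SA[11]=22  'dadcefge'
  #12 SA[12]=12  'dbdcgfffdedadcefge'
  #13 SA[13]=24  'dcefge'
  #14 SA[14]=14  'dcgfffdedadcefge'
  #15 SA[15]=20  'dedadcefge'
  #16 SA[16]=8  'dgbedbdcgfffdedadcefge'
  #17 SA[17]=29  'e'
  #18 SA[18]=5  'ecedgbedbdcgfffdedadcefge'
  #19 SA[19]=21  'edadcefge'
  #20 SA[20]=11  'edbdcgfffdedadcefge'
  #21 SA[21]=7  'edgbedbdcgfffdedadcefge'
  #22 SA[22]=26  'efge'
  #23 SA[23]=19  'fdedadcefge'
  #24 SA[24]=18  'ffdedadcefge'
  #25 SA[25]=17  'fffdedadcefge'
  #26 SA[26]=27  'fge'
  #27 SA[27]=9  'gbedbdcgfffdedadcefge'
  #28 SA[28]=28  'ge'
  #29 SA[29]=16  'gfffdedadcefge'

SA = [0, 1, 23, 4, 3, 13, 10, 2, 6, 25, 15, 22, 12, 24, 14, 20, 8, 29, 5, 21, 11, 7, 26, 19, 18, 17, 27, 9, 28, 16]
rank  pair      lcp
   1  s[0:],s[1:]  1  'a'
   2  s[1:],s[23:]  1  'a'
   3  s[23:],s[4:]  1  'a'
   4  s[4:],s[3:]  0  ''
   5  s[3:],s[13:]  1  'b'
   6  s[13:],s[10:]  1  'b'
   7  s[10:],s[2:]  0  ''
   8  s[2:],s[6:]  1  'c'
   9  s[6:],s[25:]  2  'ce'
  10  s[25:],s[15:]  1  'c'
  11  s[15:],s[22:]  0  ''
  12  s[22:],s[12:]  1  'd'
  13  s[12:],s[24:]  1  'd'
  14  s[24:],s[14:]  2  'dc'
  15  s[14:],s[20:]  1  'd'
  16  s[20:],s[8:]  1  'd'
  17  s[8:],s[29:]  0  ''
  18  s[29:],s[5:]  1  'e'
  19  s[5:],s[21:]  1  'e'
  20  s[21:],s[11:]  2  'ed'
  21  s[11:],s[7:]  2  'ed'
  22  s[7:],s[26:]  1  'e'
  23  s[26:],s[19:]  0  ''
  24  s[19:],s[18:]  1  'f'
  25  s[18:],s[17:]  2  'ff'
  26  s[17:],s[27:]  1  'f'
  27  s[27:],s[9:]  0  ''
  28  s[9:],s[28:]  1  'g'
  29  s[28:],s[16:]  1  'g'

[0, 1, 1, 1, 0, 1, 1, 0, 1, 2, 1, 0, 1, 1, 2, 1, 1, 0, 1, 1, 2, 2, 1, 0, 1, 2, 1, 0, 1, 1]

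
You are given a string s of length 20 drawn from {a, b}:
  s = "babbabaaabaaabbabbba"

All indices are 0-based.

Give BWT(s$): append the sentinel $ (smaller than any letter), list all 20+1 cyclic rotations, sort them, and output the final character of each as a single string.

abbbaabababbaab$bbaaa

rank  rotation               last
    0  $babbabaaabaaabbabbba  a
    1  a$babbabaaabaaabbabbb  b
    2  aaabaaabbabbba$babbab  b
    3  aaabbabbba$babbabaaab  b
    4  aabaaabbabbba$babbaba  a
    5  aabbabbba$babbabaaaba  a
    6  abaaabaaabbabbba$babb  b
    7  abaaabbabbba$babbabaa  a
    8  abbabaaabaaabbabbba$b  b
    9  abbabbba$babbabaaabaa  a
   10  abbba$babbabaaabaaabb  b
   11  ba$babbabaaabaaabbabb  b
   12  baaabaaabbabbba$babba  a
   13  baaabbabbba$babbabaaa  a
   14  babaaabaaabbabbba$bab  b
   15  babbabaaabaaabbabbba$  $
   16  babbba$babbabaaabaaab  b
   17  bba$babbabaaabaaabbab  b
   18  bbabaaabaaabbabbba$ba  a
   19  bbabbba$babbabaaabaaa  a
   20  bbba$babbabaaabaaabba  a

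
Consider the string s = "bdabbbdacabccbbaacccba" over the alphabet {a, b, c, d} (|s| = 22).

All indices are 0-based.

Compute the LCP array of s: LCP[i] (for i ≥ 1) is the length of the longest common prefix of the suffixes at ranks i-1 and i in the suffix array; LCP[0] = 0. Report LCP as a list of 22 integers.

sorted suffixes:
  #0 SA[0]=21  'a'
  #1 SA[1]=15  'aacccba'
  #2 SA[2]=2  'abbbdacabccbbaacccba'
  #3 SA[3]=9  'abccbbaacccba'
  #4 SA[4]=7  'acabccbbaacccba'
  #5 SA[5]=16  'acccba'
  #6 SA[6]=20  'ba'
  #7 SA[7]=14  'baacccba'
  #8 SA[8]=13  'bbaacccba'
  #9 SA[9]=3  'bbbdacabccbbaacccba'
  #10 SA[10]=4  'bbdacabccbbaacccba'
  #11 SA[11]=10  'bccbbaacccba'
  #12 SA[12]=0  'bdabbbdacabccbbaacccba'
  #13 SA[13]=5  'bdacabccbbaacccba'
  #14 SA[14]=8  'cabccbbaacccba'
  #15 SA[15]=19  'cba'
  #16 SA[16]=12  'cbbaacccba'
  #17 SA[17]=18  'ccba'
  #18 SA[18]=11  'ccbbaacccba'
  #19 SA[19]=17  'cccba'
  #20 SA[20]=1  'dabbbdacabccbbaacccba'
  #21 SA[21]=6  'dacabccbbaacccba'

SA = [21, 15, 2, 9, 7, 16, 20, 14, 13, 3, 4, 10, 0, 5, 8, 19, 12, 18, 11, 17, 1, 6]
rank  pair      lcp
   1  s[21:],s[15:]  1  'a'
   2  s[15:],s[2:]  1  'a'
   3  s[2:],s[9:]  2  'ab'
   4  s[9:],s[7:]  1  'a'
   5  s[7:],s[16:]  2  'ac'
   6  s[16:],s[20:]  0  ''
   7  s[20:],s[14:]  2  'ba'
   8  s[14:],s[13:]  1  'b'
   9  s[13:],s[3:]  2  'bb'
  10  s[3:],s[4:]  2  'bb'
  11  s[4:],s[10:]  1  'b'
  12  s[10:],s[0:]  1  'b'
  13  s[0:],s[5:]  3  'bda'
  14  s[5:],s[8:]  0  ''
  15  s[8:],s[19:]  1  'c'
  16  s[19:],s[12:]  2  'cb'
  17  s[12:],s[18:]  1  'c'
  18  s[18:],s[11:]  3  'ccb'
  19  s[11:],s[17:]  2  'cc'
  20  s[17:],s[1:]  0  ''
  21  s[1:],s[6:]  2  'da'

[0, 1, 1, 2, 1, 2, 0, 2, 1, 2, 2, 1, 1, 3, 0, 1, 2, 1, 3, 2, 0, 2]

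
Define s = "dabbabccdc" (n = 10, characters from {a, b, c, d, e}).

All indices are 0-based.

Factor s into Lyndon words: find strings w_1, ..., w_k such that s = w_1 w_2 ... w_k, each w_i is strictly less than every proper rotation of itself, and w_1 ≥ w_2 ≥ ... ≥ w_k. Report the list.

emit factor 1: 'd' (i=0, period=1)
emit factor 2: 'abbabccdc' (i=1, period=9)

["d", "abbabccdc"]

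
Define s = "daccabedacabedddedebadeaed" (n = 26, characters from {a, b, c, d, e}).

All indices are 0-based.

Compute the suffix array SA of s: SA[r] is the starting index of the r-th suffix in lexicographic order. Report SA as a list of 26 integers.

[4, 10, 8, 1, 20, 23, 19, 5, 11, 3, 9, 2, 25, 7, 0, 13, 14, 21, 17, 15, 22, 18, 24, 6, 12, 16]

rank | idx | suffix
   0 |   4 | abedacabedddedebadeaed
   1 |  10 | abedddedebadeaed
   2 |   8 | acabedddedebadeaed
   3 |   1 | accabedacabedddedebadeaed
   4 |  20 | adeaed
   5 |  23 | aed
   6 |  19 | badeaed
   7 |   5 | bedacabedddedebadeaed
   8 |  11 | bedddedebadeaed
   9 |   3 | cabedacabedddedebadeaed
  10 |   9 | cabedddedebadeaed
  11 |   2 | ccabedacabedddedebadeaed
  12 |  25 | d
  13 |   7 | dacabedddedebadeaed
  14 |   0 | daccabedacabedddedebadeaed
  15 |  13 | dddedebadeaed
  16 |  14 | ddedebadeaed
  17 |  21 | deaed
  18 |  17 | debadeaed
  19 |  15 | dedebadeaed
  20 |  22 | eaed
  21 |  18 | ebadeaed
  22 |  24 | ed
  23 |   6 | edacabedddedebadeaed
  24 |  12 | edddedebadeaed
  25 |  16 | edebadeaed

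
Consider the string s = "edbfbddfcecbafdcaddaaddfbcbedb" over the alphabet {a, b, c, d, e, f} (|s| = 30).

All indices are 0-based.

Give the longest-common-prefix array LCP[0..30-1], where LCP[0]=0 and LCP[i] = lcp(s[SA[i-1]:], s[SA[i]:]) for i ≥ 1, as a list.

rank | idx | suffix
   0 |  19 | aaddfbcbedb
   1 |  16 | addaaddfbcbedb
   2 |  20 | addfbcbedb
   3 |  12 | afdcaddaaddfbcbedb
   4 |  29 | b
   5 |  11 | bafdcaddaaddfbcbedb
   6 |  24 | bcbedb
   7 |   4 | bddfcecbafdcaddaaddfbcbedb
   8 |  26 | bedb
   9 |   2 | bfbddfcecbafdcaddaaddfbcbedb
  10 |  15 | caddaaddfbcbedb
  11 |  10 | cbafdcaddaaddfbcbedb
  12 |  25 | cbedb
  13 |   8 | cecbafdcaddaaddfbcbedb
  14 |  18 | daaddfbcbedb
  15 |  28 | db
  16 |   1 | dbfbddfcecbafdcaddaaddfbcbedb
  17 |  14 | dcaddaaddfbcbedb
  18 |  17 | ddaaddfbcbedb
  19 |  21 | ddfbcbedb
  20 |   5 | ddfcecbafdcaddaaddfbcbedb
  21 |  22 | dfbcbedb
  22 |   6 | dfcecbafdcaddaaddfbcbedb
  23 |   9 | ecbafdcaddaaddfbcbedb
  24 |  27 | edb
  25 |   0 | edbfbddfcecbafdcaddaaddfbcbedb
  26 |  23 | fbcbedb
  27 |   3 | fbddfcecbafdcaddaaddfbcbedb
  28 |   7 | fcecbafdcaddaaddfbcbedb
  29 |  13 | fdcaddaaddfbcbedb

SA = [19, 16, 20, 12, 29, 11, 24, 4, 26, 2, 15, 10, 25, 8, 18, 28, 1, 14, 17, 21, 5, 22, 6, 9, 27, 0, 23, 3, 7, 13]
rank  pair      lcp
   1  s[19:],s[16:]  1  'a'
   2  s[16:],s[20:]  3  'add'
   3  s[20:],s[12:]  1  'a'
   4  s[12:],s[29:]  0  ''
   5  s[29:],s[11:]  1  'b'
   6  s[11:],s[24:]  1  'b'
   7  s[24:],s[4:]  1  'b'
   8  s[4:],s[26:]  1  'b'
   9  s[26:],s[2:]  1  'b'
  10  s[2:],s[15:]  0  ''
  11  s[15:],s[10:]  1  'c'
  12  s[10:],s[25:]  2  'cb'
  13  s[25:],s[8:]  1  'c'
  14  s[8:],s[18:]  0  ''
  15  s[18:],s[28:]  1  'd'
  16  s[28:],s[1:]  2  'db'
  17  s[1:],s[14:]  1  'd'
  18  s[14:],s[17:]  1  'd'
  19  s[17:],s[21:]  2  'dd'
  20  s[21:],s[5:]  3  'ddf'
  21  s[5:],s[22:]  1  'd'
  22  s[22:],s[6:]  2  'df'
  23  s[6:],s[9:]  0  ''
  24  s[9:],s[27:]  1  'e'
  25  s[27:],s[0:]  3  'edb'
  26  s[0:],s[23:]  0  ''
  27  s[23:],s[3:]  2  'fb'
  28  s[3:],s[7:]  1  'f'
  29  s[7:],s[13:]  1  'f'

[0, 1, 3, 1, 0, 1, 1, 1, 1, 1, 0, 1, 2, 1, 0, 1, 2, 1, 1, 2, 3, 1, 2, 0, 1, 3, 0, 2, 1, 1]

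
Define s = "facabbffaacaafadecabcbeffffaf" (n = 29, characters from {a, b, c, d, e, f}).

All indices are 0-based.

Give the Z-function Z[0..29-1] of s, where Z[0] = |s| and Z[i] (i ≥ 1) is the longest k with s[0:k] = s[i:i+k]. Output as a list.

[29, 0, 0, 0, 0, 0, 1, 2, 0, 0, 0, 0, 0, 2, 0, 0, 0, 0, 0, 0, 0, 0, 0, 1, 1, 1, 2, 0, 1]

Z[0]=29
i=1: outside box; Z[1]=0
i=2: outside box; Z[2]=0
i=3: outside box; Z[3]=0
i=4: outside box; Z[4]=0
i=5: outside box; Z[5]=0
i=6: outside box; Z[6]=1 extend→box=[6,7)
i=7: outside box; Z[7]=2 extend→box=[7,9)
i=8: min(r-i=1, Z[1]=0)=0; Z[8]=0
i=9: outside box; Z[9]=0
i=10: outside box; Z[10]=0
i=11: outside box; Z[11]=0
i=12: outside box; Z[12]=0
i=13: outside box; Z[13]=2 extend→box=[13,15)
i=14: min(r-i=1, Z[1]=0)=0; Z[14]=0
i=15: outside box; Z[15]=0
i=16: outside box; Z[16]=0
i=17: outside box; Z[17]=0
i=18: outside box; Z[18]=0
i=19: outside box; Z[19]=0
i=20: outside box; Z[20]=0
i=21: outside box; Z[21]=0
i=22: outside box; Z[22]=0
i=23: outside box; Z[23]=1 extend→box=[23,24)
i=24: outside box; Z[24]=1 extend→box=[24,25)
i=25: outside box; Z[25]=1 extend→box=[25,26)
i=26: outside box; Z[26]=2 extend→box=[26,28)
i=27: min(r-i=1, Z[1]=0)=0; Z[27]=0
i=28: outside box; Z[28]=1 extend→box=[28,29)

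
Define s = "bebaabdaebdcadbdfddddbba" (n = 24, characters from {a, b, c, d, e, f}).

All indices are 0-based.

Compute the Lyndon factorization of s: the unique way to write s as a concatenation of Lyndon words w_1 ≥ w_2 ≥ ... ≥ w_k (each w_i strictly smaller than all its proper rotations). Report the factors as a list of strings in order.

emit factor 1: 'be' (i=0, period=2)
emit factor 2: 'b' (i=2, period=1)
emit factor 3: 'aabdaebdcadbdfddddbb' (i=3, period=20)
emit factor 4: 'a' (i=23, period=1)

["be", "b", "aabdaebdcadbdfddddbb", "a"]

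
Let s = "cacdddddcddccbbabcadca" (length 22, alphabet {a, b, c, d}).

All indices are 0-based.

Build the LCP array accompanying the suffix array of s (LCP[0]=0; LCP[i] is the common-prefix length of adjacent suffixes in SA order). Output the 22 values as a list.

rank | idx | suffix
   0 |  21 | a
   1 |  15 | abcadca
   2 |   1 | acdddddcddccbbabcadca
   3 |  18 | adca
   4 |  14 | babcadca
   5 |  13 | bbabcadca
   6 |  16 | bcadca
   7 |  20 | ca
   8 |   0 | cacdddddcddccbbabcadca
   9 |  17 | cadca
  10 |  12 | cbbabcadca
  11 |  11 | ccbbabcadca
  12 |   8 | cddccbbabcadca
  13 |   2 | cdddddcddccbbabcadca
  14 |  19 | dca
  15 |  10 | dccbbabcadca
  16 |   7 | dcddccbbabcadca
  17 |   9 | ddccbbabcadca
  18 |   6 | ddcddccbbabcadca
  19 |   5 | dddcddccbbabcadca
  20 |   4 | ddddcddccbbabcadca
  21 |   3 | dddddcddccbbabcadca

SA = [21, 15, 1, 18, 14, 13, 16, 20, 0, 17, 12, 11, 8, 2, 19, 10, 7, 9, 6, 5, 4, 3]
[i] adj suffixes → lcp
  [1] 21/15 → 1 ('a')
  [2] 15/1 → 1 ('a')
  [3] 1/18 → 1 ('a')
  [4] 18/14 → 0 ('')
  [5] 14/13 → 1 ('b')
  [6] 13/16 → 1 ('b')
  [7] 16/20 → 0 ('')
  [8] 20/0 → 2 ('ca')
  [9] 0/17 → 2 ('ca')
  [10] 17/12 → 1 ('c')
  [11] 12/11 → 1 ('c')
  [12] 11/8 → 1 ('c')
  [13] 8/2 → 3 ('cdd')
  [14] 2/19 → 0 ('')
  [15] 19/10 → 2 ('dc')
  [16] 10/7 → 2 ('dc')
  [17] 7/9 → 1 ('d')
  [18] 9/6 → 3 ('ddc')
  [19] 6/5 → 2 ('dd')
  [20] 5/4 → 3 ('ddd')
  [21] 4/3 → 4 ('dddd')

[0, 1, 1, 1, 0, 1, 1, 0, 2, 2, 1, 1, 1, 3, 0, 2, 2, 1, 3, 2, 3, 4]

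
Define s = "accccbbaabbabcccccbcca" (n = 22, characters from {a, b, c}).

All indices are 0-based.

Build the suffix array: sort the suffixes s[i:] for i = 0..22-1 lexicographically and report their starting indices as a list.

sorted suffixes:
  #0 SA[0]=21  'a'
  #1 SA[1]=7  'aabbabcccccbcca'
  #2 SA[2]=8  'abbabcccccbcca'
  #3 SA[3]=11  'abcccccbcca'
  #4 SA[4]=0  'accccbbaabbabcccccbcca'
  #5 SA[5]=6  'baabbabcccccbcca'
  #6 SA[6]=10  'babcccccbcca'
  #7 SA[7]=5  'bbaabbabcccccbcca'
  #8 SA[8]=9  'bbabcccccbcca'
  #9 SA[9]=18  'bcca'
  #10 SA[10]=12  'bcccccbcca'
  #11 SA[11]=20  'ca'
  #12 SA[12]=4  'cbbaabbabcccccbcca'
  #13 SA[13]=17  'cbcca'
  #14 SA[14]=19  'cca'
  #15 SA[15]=3  'ccbbaabbabcccccbcca'
  #16 SA[16]=16  'ccbcca'
  #17 SA[17]=2  'cccbbaabbabcccccbcca'
  #18 SA[18]=15  'cccbcca'
  #19 SA[19]=1  'ccccbbaabbabcccccbcca'
  #20 SA[20]=14  'ccccbcca'
  #21 SA[21]=13  'cccccbcca'

[21, 7, 8, 11, 0, 6, 10, 5, 9, 18, 12, 20, 4, 17, 19, 3, 16, 2, 15, 1, 14, 13]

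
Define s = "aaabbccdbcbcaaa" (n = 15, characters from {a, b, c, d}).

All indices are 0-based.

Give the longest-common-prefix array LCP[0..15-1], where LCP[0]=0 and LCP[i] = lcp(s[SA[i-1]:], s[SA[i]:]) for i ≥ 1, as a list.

sorted suffixes:
  #0 SA[0]=14  'a'
  #1 SA[1]=13  'aa'
  #2 SA[2]=12  'aaa'
  #3 SA[3]=0  'aaabbccdbcbcaaa'
  #4 SA[4]=1  'aabbccdbcbcaaa'
  #5 SA[5]=2  'abbccdbcbcaaa'
  #6 SA[6]=3  'bbccdbcbcaaa'
  #7 SA[7]=10  'bcaaa'
  #8 SA[8]=8  'bcbcaaa'
  #9 SA[9]=4  'bccdbcbcaaa'
  #10 SA[10]=11  'caaa'
  #11 SA[11]=9  'cbcaaa'
  #12 SA[12]=5  'ccdbcbcaaa'
  #13 SA[13]=6  'cdbcbcaaa'
  #14 SA[14]=7  'dbcbcaaa'

SA = [14, 13, 12, 0, 1, 2, 3, 10, 8, 4, 11, 9, 5, 6, 7]
i: (SA[i-1],SA[i]) lcp shared
  1: (14,13) 1 'a'
  2: (13,12) 2 'aa'
  3: (12,0) 3 'aaa'
  4: (0,1) 2 'aa'
  5: (1,2) 1 'a'
  6: (2,3) 0 ''
  7: (3,10) 1 'b'
  8: (10,8) 2 'bc'
  9: (8,4) 2 'bc'
  10: (4,11) 0 ''
  11: (11,9) 1 'c'
  12: (9,5) 1 'c'
  13: (5,6) 1 'c'
  14: (6,7) 0 ''

[0, 1, 2, 3, 2, 1, 0, 1, 2, 2, 0, 1, 1, 1, 0]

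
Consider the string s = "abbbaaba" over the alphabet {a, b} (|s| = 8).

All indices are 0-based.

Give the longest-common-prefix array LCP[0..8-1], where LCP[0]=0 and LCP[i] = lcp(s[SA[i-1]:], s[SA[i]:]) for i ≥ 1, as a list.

[0, 1, 1, 2, 0, 2, 1, 2]

rank | idx | suffix
   0 |   7 | a
   1 |   4 | aaba
   2 |   5 | aba
   3 |   0 | abbbaaba
   4 |   6 | ba
   5 |   3 | baaba
   6 |   2 | bbaaba
   7 |   1 | bbbaaba

SA = [7, 4, 5, 0, 6, 3, 2, 1]
[i] adj suffixes → lcp
  [1] 7/4 → 1 ('a')
  [2] 4/5 → 1 ('a')
  [3] 5/0 → 2 ('ab')
  [4] 0/6 → 0 ('')
  [5] 6/3 → 2 ('ba')
  [6] 3/2 → 1 ('b')
  [7] 2/1 → 2 ('bb')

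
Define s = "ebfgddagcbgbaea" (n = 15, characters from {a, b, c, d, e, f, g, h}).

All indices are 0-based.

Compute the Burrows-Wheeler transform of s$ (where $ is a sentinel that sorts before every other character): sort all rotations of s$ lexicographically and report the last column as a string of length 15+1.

aebdgecgdga$bbaf

rank  rotation          last
    0  $ebfgddagcbgbaea  a
    1  a$ebfgddagcbgbae  e
    2  aea$ebfgddagcbgb  b
    3  agcbgbaea$ebfgdd  d
    4  baea$ebfgddagcbg  g
    5  bfgddagcbgbaea$e  e
    6  bgbaea$ebfgddagc  c
    7  cbgbaea$ebfgddag  g
    8  dagcbgbaea$ebfgd  d
    9  ddagcbgbaea$ebfg  g
   10  ea$ebfgddagcbgba  a
   11  ebfgddagcbgbaea$  $
   12  fgddagcbgbaea$eb  b
   13  gbaea$ebfgddagcb  b
   14  gcbgbaea$ebfgdda  a
   15  gddagcbgbaea$ebf  f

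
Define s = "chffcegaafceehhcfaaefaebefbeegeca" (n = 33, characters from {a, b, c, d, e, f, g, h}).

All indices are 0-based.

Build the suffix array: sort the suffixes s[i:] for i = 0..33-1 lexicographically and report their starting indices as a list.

[32, 17, 7, 21, 18, 8, 26, 23, 31, 10, 4, 15, 0, 22, 30, 27, 11, 19, 24, 5, 28, 12, 16, 20, 25, 9, 3, 2, 6, 29, 14, 1, 13]

rank | idx | suffix
   0 |  32 | a
   1 |  17 | aaefaebefbeegeca
   2 |   7 | aafceehhcfaaefaebefbeegeca
   3 |  21 | aebefbeegeca
   4 |  18 | aefaebefbeegeca
   5 |   8 | afceehhcfaaefaebefbeegeca
   6 |  26 | beegeca
   7 |  23 | befbeegeca
   8 |  31 | ca
   9 |  10 | ceehhcfaaefaebefbeegeca
  10 |   4 | cegaafceehhcfaaefaebefbeegeca
  11 |  15 | cfaaefaebefbeegeca
  12 |   0 | chffcegaafceehhcfaaefaebefbeegeca
  13 |  22 | ebefbeegeca
  14 |  30 | eca
  15 |  27 | eegeca
  16 |  11 | eehhcfaaefaebefbeegeca
  17 |  19 | efaebefbeegeca
  18 |  24 | efbeegeca
  19 |   5 | egaafceehhcfaaefaebefbeegeca
  20 |  28 | egeca
  21 |  12 | ehhcfaaefaebefbeegeca
  22 |  16 | faaefaebefbeegeca
  23 |  20 | faebefbeegeca
  24 |  25 | fbeegeca
  25 |   9 | fceehhcfaaefaebefbeegeca
  26 |   3 | fcegaafceehhcfaaefaebefbeegeca
  27 |   2 | ffcegaafceehhcfaaefaebefbeegeca
  28 |   6 | gaafceehhcfaaefaebefbeegeca
  29 |  29 | geca
  30 |  14 | hcfaaefaebefbeegeca
  31 |   1 | hffcegaafceehhcfaaefaebefbeegeca
  32 |  13 | hhcfaaefaebefbeegeca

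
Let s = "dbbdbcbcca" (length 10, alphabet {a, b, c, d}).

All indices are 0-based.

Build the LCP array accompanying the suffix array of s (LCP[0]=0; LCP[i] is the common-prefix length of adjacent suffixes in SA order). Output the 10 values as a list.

rank | idx | suffix
   0 |   9 | a
   1 |   1 | bbdbcbcca
   2 |   4 | bcbcca
   3 |   6 | bcca
   4 |   2 | bdbcbcca
   5 |   8 | ca
   6 |   5 | cbcca
   7 |   7 | cca
   8 |   0 | dbbdbcbcca
   9 |   3 | dbcbcca

SA = [9, 1, 4, 6, 2, 8, 5, 7, 0, 3]
[i] adj suffixes → lcp
  [1] 9/1 → 0 ('')
  [2] 1/4 → 1 ('b')
  [3] 4/6 → 2 ('bc')
  [4] 6/2 → 1 ('b')
  [5] 2/8 → 0 ('')
  [6] 8/5 → 1 ('c')
  [7] 5/7 → 1 ('c')
  [8] 7/0 → 0 ('')
  [9] 0/3 → 2 ('db')

[0, 0, 1, 2, 1, 0, 1, 1, 0, 2]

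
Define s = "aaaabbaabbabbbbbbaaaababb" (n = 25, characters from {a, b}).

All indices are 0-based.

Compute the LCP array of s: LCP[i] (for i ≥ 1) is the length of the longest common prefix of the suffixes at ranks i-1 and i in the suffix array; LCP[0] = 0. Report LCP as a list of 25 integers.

[0, 5, 3, 4, 2, 3, 5, 1, 2, 3, 4, 3, 0, 1, 3, 2, 4, 1, 2, 4, 3, 2, 3, 4, 5]

sorted suffixes:
  #0 SA[0]=17  'aaaababb'
  #1 SA[1]=0  'aaaabbaabbabbbbbbaaaababb'
  #2 SA[2]=18  'aaababb'
  #3 SA[3]=1  'aaabbaabbabbbbbbaaaababb'
  #4 SA[4]=19  'aababb'
  #5 SA[5]=2  'aabbaabbabbbbbbaaaababb'
  #6 SA[6]=6  'aabbabbbbbbaaaababb'
  #7 SA[7]=20  'ababb'
  #8 SA[8]=22  'abb'
  #9 SA[9]=3  'abbaabbabbbbbbaaaababb'
  #10 SA[10]=7  'abbabbbbbbaaaababb'
  #11 SA[11]=10  'abbbbbbaaaababb'
  #12 SA[12]=24  'b'
  #13 SA[13]=16  'baaaababb'
  #14 SA[14]=5  'baabbabbbbbbaaaababb'
  #15 SA[15]=21  'babb'
  #16 SA[16]=9  'babbbbbbaaaababb'
  #17 SA[17]=23  'bb'
  #18 SA[18]=15  'bbaaaababb'
  #19 SA[19]=4  'bbaabbabbbbbbaaaababb'
  #20 SA[20]=8  'bbabbbbbbaaaababb'
  #21 SA[21]=14  'bbbaaaababb'
  #22 SA[22]=13  'bbbbaaaababb'
  #23 SA[23]=12  'bbbbbaaaababb'
  #24 SA[24]=11  'bbbbbbaaaababb'

SA = [17, 0, 18, 1, 19, 2, 6, 20, 22, 3, 7, 10, 24, 16, 5, 21, 9, 23, 15, 4, 8, 14, 13, 12, 11]
[i] adj suffixes → lcp
  [1] 17/0 → 5 ('aaaab')
  [2] 0/18 → 3 ('aaa')
  [3] 18/1 → 4 ('aaab')
  [4] 1/19 → 2 ('aa')
  [5] 19/2 → 3 ('aab')
  [6] 2/6 → 5 ('aabba')
  [7] 6/20 → 1 ('a')
  [8] 20/22 → 2 ('ab')
  [9] 22/3 → 3 ('abb')
  [10] 3/7 → 4 ('abba')
  [11] 7/10 → 3 ('abb')
  [12] 10/24 → 0 ('')
  [13] 24/16 → 1 ('b')
  [14] 16/5 → 3 ('baa')
  [15] 5/21 → 2 ('ba')
  [16] 21/9 → 4 ('babb')
  [17] 9/23 → 1 ('b')
  [18] 23/15 → 2 ('bb')
  [19] 15/4 → 4 ('bbaa')
  [20] 4/8 → 3 ('bba')
  [21] 8/14 → 2 ('bb')
  [22] 14/13 → 3 ('bbb')
  [23] 13/12 → 4 ('bbbb')
  [24] 12/11 → 5 ('bbbbb')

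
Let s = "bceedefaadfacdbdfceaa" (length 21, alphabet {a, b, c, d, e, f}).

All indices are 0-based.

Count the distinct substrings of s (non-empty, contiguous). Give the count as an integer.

212

rank | idx | suffix
   0 |  20 | a
   1 |  19 | aa
   2 |   7 | aadfacdbdfceaa
   3 |  11 | acdbdfceaa
   4 |   8 | adfacdbdfceaa
   5 |   0 | bceedefaadfacdbdfceaa
   6 |  14 | bdfceaa
   7 |  12 | cdbdfceaa
   8 |  17 | ceaa
   9 |   1 | ceedefaadfacdbdfceaa
  10 |  13 | dbdfceaa
  11 |   4 | defaadfacdbdfceaa
  12 |   9 | dfacdbdfceaa
  13 |  15 | dfceaa
  14 |  18 | eaa
  15 |   3 | edefaadfacdbdfceaa
  16 |   2 | eedefaadfacdbdfceaa
  17 |   5 | efaadfacdbdfceaa
  18 |   6 | faadfacdbdfceaa
  19 |  10 | facdbdfceaa
  20 |  16 | fceaa

SA = [20, 19, 7, 11, 8, 0, 14, 12, 17, 1, 13, 4, 9, 15, 18, 3, 2, 5, 6, 10, 16]
[i] adj suffixes → lcp
  [1] 20/19 → 1 ('a')
  [2] 19/7 → 2 ('aa')
  [3] 7/11 → 1 ('a')
  [4] 11/8 → 1 ('a')
  [5] 8/0 → 0 ('')
  [6] 0/14 → 1 ('b')
  [7] 14/12 → 0 ('')
  [8] 12/17 → 1 ('c')
  [9] 17/1 → 2 ('ce')
  [10] 1/13 → 0 ('')
  [11] 13/4 → 1 ('d')
  [12] 4/9 → 1 ('d')
  [13] 9/15 → 2 ('df')
  [14] 15/18 → 0 ('')
  [15] 18/3 → 1 ('e')
  [16] 3/2 → 1 ('e')
  [17] 2/5 → 1 ('e')
  [18] 5/6 → 0 ('')
  [19] 6/10 → 2 ('fa')
  [20] 10/16 → 1 ('f')

n(n+1)/2 = 21·22/2 = 231
Σ LCP = 0 + 1 + 2 + 1 + 1 + 0 + 1 + 0 + 1 + 2 + 0 + 1 + 1 + 2 + 0 + 1 + 1 + 1 + 0 + 2 + 1 = 19
distinct = 231 − 19 = 212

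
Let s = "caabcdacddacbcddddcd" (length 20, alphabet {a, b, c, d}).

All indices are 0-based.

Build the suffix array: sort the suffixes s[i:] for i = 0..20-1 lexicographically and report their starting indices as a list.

rank | idx | suffix
   0 |   1 | aabcdacddacbcddddcd
   1 |   2 | abcdacddacbcddddcd
   2 |  10 | acbcddddcd
   3 |   6 | acddacbcddddcd
   4 |   3 | bcdacddacbcddddcd
   5 |  12 | bcddddcd
   6 |   0 | caabcdacddacbcddddcd
   7 |  11 | cbcddddcd
   8 |  18 | cd
   9 |   4 | cdacddacbcddddcd
  10 |   7 | cddacbcddddcd
  11 |  13 | cddddcd
  12 |  19 | d
  13 |   9 | dacbcddddcd
  14 |   5 | dacddacbcddddcd
  15 |  17 | dcd
  16 |   8 | ddacbcddddcd
  17 |  16 | ddcd
  18 |  15 | dddcd
  19 |  14 | ddddcd

[1, 2, 10, 6, 3, 12, 0, 11, 18, 4, 7, 13, 19, 9, 5, 17, 8, 16, 15, 14]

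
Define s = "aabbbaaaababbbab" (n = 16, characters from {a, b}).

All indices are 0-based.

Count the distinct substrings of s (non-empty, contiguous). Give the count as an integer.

102

rank | idx | suffix
   0 |   5 | aaaababbbab
   1 |   6 | aaababbbab
   2 |   7 | aababbbab
   3 |   0 | aabbbaaaababbbab
   4 |  14 | ab
   5 |   8 | ababbbab
   6 |   1 | abbbaaaababbbab
   7 |  10 | abbbab
   8 |  15 | b
   9 |   4 | baaaababbbab
  10 |  13 | bab
  11 |   9 | babbbab
  12 |   3 | bbaaaababbbab
  13 |  12 | bbab
  14 |   2 | bbbaaaababbbab
  15 |  11 | bbbab

SA = [5, 6, 7, 0, 14, 8, 1, 10, 15, 4, 13, 9, 3, 12, 2, 11]
i: (SA[i-1],SA[i]) lcp shared
  1: (5,6) 3 'aaa'
  2: (6,7) 2 'aa'
  3: (7,0) 3 'aab'
  4: (0,14) 1 'a'
  5: (14,8) 2 'ab'
  6: (8,1) 2 'ab'
  7: (1,10) 5 'abbba'
  8: (10,15) 0 ''
  9: (15,4) 1 'b'
  10: (4,13) 2 'ba'
  11: (13,9) 3 'bab'
  12: (9,3) 1 'b'
  13: (3,12) 3 'bba'
  14: (12,2) 2 'bb'
  15: (2,11) 4 'bbba'

n(n+1)/2 = 16·17/2 = 136
Σ LCP = 0 + 3 + 2 + 3 + 1 + 2 + 2 + 5 + 0 + 1 + 2 + 3 + 1 + 3 + 2 + 4 = 34
distinct = 136 − 34 = 102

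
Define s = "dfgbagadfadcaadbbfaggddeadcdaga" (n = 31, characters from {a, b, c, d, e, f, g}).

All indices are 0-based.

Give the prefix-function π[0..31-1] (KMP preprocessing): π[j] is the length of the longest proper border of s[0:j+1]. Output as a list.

[0, 0, 0, 0, 0, 0, 0, 1, 2, 0, 1, 0, 0, 0, 1, 0, 0, 0, 0, 0, 0, 1, 1, 0, 0, 1, 0, 1, 0, 0, 0]

π[0] = 0
j=1 s[j]='f': π[1]=0 (border '')
j=2 s[j]='g': π[2]=0 (border '')
j=3 s[j]='b': π[3]=0 (border '')
j=4 s[j]='a': π[4]=0 (border '')
j=5 s[j]='g': π[5]=0 (border '')
j=6 s[j]='a': π[6]=0 (border '')
j=7 s[j]='d': π[7]=1 (border 'd')
j=8 s[j]='f': π[8]=2 (border 'df')
j=9 s[j]='a': k: 2→0; π[9]=0 (border '')
j=10 s[j]='d': π[10]=1 (border 'd')
j=11 s[j]='c': k: 1→0; π[11]=0 (border '')
j=12 s[j]='a': π[12]=0 (border '')
j=13 s[j]='a': π[13]=0 (border '')
j=14 s[j]='d': π[14]=1 (border 'd')
j=15 s[j]='b': k: 1→0; π[15]=0 (border '')
j=16 s[j]='b': π[16]=0 (border '')
j=17 s[j]='f': π[17]=0 (border '')
j=18 s[j]='a': π[18]=0 (border '')
j=19 s[j]='g': π[19]=0 (border '')
j=20 s[j]='g': π[20]=0 (border '')
j=21 s[j]='d': π[21]=1 (border 'd')
j=22 s[j]='d': k: 1→0; π[22]=1 (border 'd')
j=23 s[j]='e': k: 1→0; π[23]=0 (border '')
j=24 s[j]='a': π[24]=0 (border '')
j=25 s[j]='d': π[25]=1 (border 'd')
j=26 s[j]='c': k: 1→0; π[26]=0 (border '')
j=27 s[j]='d': π[27]=1 (border 'd')
j=28 s[j]='a': k: 1→0; π[28]=0 (border '')
j=29 s[j]='g': π[29]=0 (border '')
j=30 s[j]='a': π[30]=0 (border '')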